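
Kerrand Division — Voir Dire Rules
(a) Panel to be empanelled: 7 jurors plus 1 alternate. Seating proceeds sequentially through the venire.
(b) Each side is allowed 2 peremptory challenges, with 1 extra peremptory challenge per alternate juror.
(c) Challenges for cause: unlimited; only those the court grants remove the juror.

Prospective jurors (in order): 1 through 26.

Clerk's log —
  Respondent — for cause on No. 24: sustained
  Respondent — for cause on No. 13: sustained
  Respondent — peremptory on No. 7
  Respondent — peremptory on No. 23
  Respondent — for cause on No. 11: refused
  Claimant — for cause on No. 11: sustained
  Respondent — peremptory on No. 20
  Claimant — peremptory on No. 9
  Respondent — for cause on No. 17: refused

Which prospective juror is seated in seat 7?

8

Removed: #7, #9, #11, #13, #20, #23, #24. (#17 stays — for-cause denied.)
Seating in order: seats 1–7 → #1, #2, #3, #4, #5, #6, #8; alternates → #10.
So seat 7 is #8.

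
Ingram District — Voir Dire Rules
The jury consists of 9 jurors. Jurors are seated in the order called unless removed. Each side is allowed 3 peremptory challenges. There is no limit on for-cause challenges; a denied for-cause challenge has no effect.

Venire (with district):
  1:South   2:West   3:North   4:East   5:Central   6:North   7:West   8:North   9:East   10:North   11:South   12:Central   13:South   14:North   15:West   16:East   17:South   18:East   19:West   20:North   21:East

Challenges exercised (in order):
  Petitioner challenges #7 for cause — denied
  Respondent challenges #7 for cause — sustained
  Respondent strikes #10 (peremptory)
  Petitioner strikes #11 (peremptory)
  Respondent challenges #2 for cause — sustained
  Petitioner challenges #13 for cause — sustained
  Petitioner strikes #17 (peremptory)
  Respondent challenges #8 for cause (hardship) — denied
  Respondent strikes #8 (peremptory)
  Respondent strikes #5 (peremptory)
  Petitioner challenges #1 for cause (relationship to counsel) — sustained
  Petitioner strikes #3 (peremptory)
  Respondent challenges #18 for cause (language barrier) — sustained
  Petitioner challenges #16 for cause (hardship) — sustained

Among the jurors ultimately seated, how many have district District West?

2

Removed: #1, #2, #3, #5, #7, #8, #10, #11, #13, #16, #17, #18.
Seated jurors 1–9: #4, #6, #9, #12, #14, #15, #19, #20, #21.
Of those, in District West: #15, #19 → 2.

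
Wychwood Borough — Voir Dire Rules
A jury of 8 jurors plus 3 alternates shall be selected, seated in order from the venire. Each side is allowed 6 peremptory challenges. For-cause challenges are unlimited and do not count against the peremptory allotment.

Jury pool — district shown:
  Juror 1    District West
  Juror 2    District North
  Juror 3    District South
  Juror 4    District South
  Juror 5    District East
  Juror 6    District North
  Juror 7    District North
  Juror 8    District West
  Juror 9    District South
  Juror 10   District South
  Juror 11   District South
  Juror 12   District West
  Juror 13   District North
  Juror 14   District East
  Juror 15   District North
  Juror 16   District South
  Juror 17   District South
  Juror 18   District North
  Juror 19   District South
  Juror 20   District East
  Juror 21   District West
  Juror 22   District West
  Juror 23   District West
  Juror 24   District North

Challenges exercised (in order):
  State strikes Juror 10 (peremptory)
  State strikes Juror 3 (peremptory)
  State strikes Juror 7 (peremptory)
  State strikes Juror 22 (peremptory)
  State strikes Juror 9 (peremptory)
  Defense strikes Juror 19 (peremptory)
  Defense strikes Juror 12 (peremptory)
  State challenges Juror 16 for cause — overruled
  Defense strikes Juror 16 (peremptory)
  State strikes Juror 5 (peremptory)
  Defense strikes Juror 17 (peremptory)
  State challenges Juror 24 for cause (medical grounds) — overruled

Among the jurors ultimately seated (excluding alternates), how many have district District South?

2

Removed: #3, #5, #7, #9, #10, #12, #16, #17, #19, #22.
Seated jurors 1–8: #1, #2, #4, #6, #8, #11, #13, #14 (alternates #15, #18, #20 not counted).
Of those, in District South: #4, #11 → 2.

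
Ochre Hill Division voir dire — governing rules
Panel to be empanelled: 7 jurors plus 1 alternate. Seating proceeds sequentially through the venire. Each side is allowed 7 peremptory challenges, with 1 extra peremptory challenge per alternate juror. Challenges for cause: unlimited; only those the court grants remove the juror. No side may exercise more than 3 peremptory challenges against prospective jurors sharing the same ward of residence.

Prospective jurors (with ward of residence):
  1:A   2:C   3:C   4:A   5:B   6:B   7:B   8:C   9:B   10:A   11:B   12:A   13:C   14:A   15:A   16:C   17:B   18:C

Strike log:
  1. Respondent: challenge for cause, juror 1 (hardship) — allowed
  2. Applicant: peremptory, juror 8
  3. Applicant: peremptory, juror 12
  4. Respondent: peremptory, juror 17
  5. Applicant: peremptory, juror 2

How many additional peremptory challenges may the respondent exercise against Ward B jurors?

2

Respondent peremptories so far: #17 — 1 of 8 used, 7 left overall.
Against Ward B: #17 — 1 used; per-ward cap 3 leaves 2.
Binding limit: min(7, 2) = 2.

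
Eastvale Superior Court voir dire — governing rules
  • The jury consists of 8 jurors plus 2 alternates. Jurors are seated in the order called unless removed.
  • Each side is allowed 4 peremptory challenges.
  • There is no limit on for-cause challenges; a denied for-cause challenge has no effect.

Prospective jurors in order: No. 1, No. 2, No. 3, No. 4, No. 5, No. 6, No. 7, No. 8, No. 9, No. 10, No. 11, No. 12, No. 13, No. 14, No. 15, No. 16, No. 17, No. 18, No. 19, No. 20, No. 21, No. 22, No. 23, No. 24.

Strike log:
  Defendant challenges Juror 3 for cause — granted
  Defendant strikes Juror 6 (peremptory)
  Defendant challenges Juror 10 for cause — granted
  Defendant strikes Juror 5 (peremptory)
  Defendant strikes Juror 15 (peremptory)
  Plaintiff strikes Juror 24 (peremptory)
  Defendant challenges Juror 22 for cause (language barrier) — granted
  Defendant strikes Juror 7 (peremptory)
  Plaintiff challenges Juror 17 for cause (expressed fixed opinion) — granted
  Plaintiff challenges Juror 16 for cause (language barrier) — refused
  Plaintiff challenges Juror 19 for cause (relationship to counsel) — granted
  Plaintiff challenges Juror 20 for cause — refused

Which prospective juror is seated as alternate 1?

Removed: #3, #5, #6, #7, #10, #15, #17, #19, #22, #24. (#16, #20 stay — for-cause denied.)
Filling seats in venire order through position 9: #1, #2, #4, #8, #9, #11, #12, #13, #14.
So alternate 1 is #14.

14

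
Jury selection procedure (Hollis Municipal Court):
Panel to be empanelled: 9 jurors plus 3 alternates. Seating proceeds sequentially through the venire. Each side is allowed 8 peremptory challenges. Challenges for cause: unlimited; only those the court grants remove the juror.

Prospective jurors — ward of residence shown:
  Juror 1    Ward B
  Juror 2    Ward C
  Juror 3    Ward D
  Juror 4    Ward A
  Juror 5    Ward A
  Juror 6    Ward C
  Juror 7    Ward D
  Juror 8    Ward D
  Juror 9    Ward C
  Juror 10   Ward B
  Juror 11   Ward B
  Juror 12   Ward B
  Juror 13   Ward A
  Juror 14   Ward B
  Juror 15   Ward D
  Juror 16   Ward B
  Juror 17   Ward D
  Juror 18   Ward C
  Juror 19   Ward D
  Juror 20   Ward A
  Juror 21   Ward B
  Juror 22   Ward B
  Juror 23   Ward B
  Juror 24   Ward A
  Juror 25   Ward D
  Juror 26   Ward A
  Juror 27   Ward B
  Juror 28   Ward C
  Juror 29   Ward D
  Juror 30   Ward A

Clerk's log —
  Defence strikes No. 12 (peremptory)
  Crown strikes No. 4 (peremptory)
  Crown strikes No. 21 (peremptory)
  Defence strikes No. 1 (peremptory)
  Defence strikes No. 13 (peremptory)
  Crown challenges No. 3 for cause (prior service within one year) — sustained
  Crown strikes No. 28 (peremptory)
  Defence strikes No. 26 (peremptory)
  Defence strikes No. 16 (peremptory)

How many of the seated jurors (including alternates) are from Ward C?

4

Removed: #1, #3, #4, #12, #13, #16, #21, #26, #28.
Seated (12 incl. alternates): #2, #5, #6, #7, #8, #9, #10, #11, #14, #15, #17, #18.
Of those, in Ward C: #2, #6, #9, #18 → 4.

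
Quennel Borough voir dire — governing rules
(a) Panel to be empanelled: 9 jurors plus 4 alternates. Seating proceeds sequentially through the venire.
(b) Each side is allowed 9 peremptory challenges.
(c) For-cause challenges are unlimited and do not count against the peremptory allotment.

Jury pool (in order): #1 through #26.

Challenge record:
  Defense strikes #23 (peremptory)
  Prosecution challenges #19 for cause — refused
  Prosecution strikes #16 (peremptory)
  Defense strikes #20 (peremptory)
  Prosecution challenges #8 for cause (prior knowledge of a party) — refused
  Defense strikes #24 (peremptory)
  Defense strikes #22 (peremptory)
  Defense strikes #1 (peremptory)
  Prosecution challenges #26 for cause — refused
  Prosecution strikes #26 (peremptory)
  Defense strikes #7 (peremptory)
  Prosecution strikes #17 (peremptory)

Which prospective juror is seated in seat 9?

Removed: #1, #7, #16, #17, #20, #22, #23, #24, #26. (#8, #19 stay — for-cause denied.)
Filling seats in venire order through position 9: #2, #3, #4, #5, #6, #8, #9, #10, #11.
So seat 9 is #11.

11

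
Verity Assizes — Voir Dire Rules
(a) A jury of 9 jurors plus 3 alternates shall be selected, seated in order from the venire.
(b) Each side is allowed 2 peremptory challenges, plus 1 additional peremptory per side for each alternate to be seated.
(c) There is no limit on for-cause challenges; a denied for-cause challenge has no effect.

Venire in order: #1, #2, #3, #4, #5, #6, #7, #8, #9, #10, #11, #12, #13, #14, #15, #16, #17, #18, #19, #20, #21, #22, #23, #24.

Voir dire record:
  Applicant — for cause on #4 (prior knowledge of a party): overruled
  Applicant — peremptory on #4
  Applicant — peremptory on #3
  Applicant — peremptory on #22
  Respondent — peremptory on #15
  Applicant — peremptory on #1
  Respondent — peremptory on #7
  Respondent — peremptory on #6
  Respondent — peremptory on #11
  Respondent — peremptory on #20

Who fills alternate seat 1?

17

Removed: #1, #3, #4, #6, #7, #11, #15, #20, #22.
Seating in order: seats 1–9 → #2, #5, #8, #9, #10, #12, #13, #14, #16; alternates → #17, #18, #19.
So alternate 1 is #17.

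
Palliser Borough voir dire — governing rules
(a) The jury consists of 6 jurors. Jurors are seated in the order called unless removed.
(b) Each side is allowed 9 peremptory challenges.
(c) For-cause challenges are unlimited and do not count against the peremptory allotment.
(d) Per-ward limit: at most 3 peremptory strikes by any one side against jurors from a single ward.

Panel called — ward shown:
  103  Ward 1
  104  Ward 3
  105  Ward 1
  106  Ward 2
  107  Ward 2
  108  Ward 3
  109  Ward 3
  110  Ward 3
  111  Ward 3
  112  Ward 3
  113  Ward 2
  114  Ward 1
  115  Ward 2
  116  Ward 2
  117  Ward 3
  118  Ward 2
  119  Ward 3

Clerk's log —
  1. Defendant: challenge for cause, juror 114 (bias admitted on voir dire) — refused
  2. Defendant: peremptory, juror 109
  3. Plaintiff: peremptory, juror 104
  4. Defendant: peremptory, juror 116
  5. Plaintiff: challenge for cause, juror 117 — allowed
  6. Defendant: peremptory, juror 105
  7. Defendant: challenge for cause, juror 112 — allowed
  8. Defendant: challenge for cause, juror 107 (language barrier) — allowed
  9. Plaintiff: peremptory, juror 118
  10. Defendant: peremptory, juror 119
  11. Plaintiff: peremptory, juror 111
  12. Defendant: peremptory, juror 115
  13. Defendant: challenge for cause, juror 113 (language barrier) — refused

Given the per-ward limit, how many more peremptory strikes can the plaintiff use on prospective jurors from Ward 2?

Plaintiff peremptories so far: #104, #118, #111 — 3 of 9 used, 6 left overall.
Against Ward 2: #118 — 1 used; per-ward cap 3 leaves 2.
Binding limit: min(6, 2) = 2.

2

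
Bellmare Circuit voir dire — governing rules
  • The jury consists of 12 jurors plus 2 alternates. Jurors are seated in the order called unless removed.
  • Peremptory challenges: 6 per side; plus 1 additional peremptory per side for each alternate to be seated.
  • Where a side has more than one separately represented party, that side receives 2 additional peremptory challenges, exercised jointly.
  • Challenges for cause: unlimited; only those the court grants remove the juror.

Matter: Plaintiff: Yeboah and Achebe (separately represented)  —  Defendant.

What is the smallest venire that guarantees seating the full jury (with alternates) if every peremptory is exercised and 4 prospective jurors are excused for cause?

Seats to fill: 12 + 2 alternates = 14.
Peremptories — Plaintiff: 6 + 1×2 + 2 = 10; Defendant: 6 + 1×2 = 8; total 18.
For-cause removals: 4.
Minimum venire: 14 + 18 + 4 = 36.

36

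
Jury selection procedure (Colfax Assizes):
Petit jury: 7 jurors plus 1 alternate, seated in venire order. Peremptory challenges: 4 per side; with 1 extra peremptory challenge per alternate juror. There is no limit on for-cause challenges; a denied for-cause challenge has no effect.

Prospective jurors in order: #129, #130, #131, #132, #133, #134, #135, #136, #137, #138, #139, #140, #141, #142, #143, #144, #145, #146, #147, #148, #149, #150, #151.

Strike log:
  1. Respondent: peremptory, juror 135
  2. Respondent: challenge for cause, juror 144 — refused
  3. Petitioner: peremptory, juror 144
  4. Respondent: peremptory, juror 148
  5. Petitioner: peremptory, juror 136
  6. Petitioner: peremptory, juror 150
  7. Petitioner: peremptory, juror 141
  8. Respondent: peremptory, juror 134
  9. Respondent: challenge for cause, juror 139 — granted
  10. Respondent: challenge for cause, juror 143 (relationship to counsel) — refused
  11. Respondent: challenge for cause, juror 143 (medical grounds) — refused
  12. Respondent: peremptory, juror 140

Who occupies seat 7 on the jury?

138

Removed: #134, #135, #136, #139, #140, #141, #144, #148, #150. (#143 stays — for-cause denied.)
Seating in order: seats 1–7 → #129, #130, #131, #132, #133, #137, #138; alternates → #142.
So seat 7 is #138.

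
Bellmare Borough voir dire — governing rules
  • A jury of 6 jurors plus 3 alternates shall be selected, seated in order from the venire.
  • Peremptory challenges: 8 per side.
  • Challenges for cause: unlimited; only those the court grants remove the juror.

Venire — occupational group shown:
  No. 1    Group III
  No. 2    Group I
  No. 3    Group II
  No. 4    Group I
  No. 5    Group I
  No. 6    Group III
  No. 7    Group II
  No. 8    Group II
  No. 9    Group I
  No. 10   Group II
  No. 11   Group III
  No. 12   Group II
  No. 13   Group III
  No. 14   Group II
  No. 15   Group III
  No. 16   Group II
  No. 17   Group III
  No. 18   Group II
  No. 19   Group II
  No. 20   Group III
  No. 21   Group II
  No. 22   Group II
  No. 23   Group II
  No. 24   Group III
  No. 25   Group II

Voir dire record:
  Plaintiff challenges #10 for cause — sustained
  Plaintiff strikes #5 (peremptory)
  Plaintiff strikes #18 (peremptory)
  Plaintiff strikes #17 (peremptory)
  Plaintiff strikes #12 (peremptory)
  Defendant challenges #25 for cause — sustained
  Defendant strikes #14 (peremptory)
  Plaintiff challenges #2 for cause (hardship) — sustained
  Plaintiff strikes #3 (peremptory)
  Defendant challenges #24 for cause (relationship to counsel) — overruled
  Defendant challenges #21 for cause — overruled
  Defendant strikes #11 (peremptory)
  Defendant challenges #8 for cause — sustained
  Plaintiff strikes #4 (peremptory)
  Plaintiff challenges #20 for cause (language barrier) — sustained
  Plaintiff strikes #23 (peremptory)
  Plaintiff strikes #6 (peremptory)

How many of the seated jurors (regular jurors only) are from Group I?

1

Removed: #2, #3, #4, #5, #6, #8, #10, #11, #12, #14, #17, #18, #20, #23, #25.
Seated jurors 1–6: #1, #7, #9, #13, #15, #16 (alternates #19, #21, #22 not counted).
Of those, in Group I: #9 → 1.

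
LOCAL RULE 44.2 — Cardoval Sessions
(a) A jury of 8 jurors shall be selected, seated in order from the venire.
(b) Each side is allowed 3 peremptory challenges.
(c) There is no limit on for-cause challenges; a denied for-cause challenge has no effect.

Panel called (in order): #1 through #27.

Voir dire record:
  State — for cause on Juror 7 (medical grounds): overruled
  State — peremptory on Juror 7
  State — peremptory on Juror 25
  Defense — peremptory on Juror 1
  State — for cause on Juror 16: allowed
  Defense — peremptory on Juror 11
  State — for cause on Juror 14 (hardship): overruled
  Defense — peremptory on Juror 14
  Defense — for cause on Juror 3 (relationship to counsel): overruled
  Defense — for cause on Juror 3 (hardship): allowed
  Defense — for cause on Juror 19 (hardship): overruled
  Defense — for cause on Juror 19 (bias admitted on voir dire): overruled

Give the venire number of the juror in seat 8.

12

Removed: #1, #3, #7, #11, #14, #16, #25. (#19 stays — for-cause denied.)
Seating in order: seats 1–8 → #2, #4, #5, #6, #8, #9, #10, #12.
So seat 8 is #12.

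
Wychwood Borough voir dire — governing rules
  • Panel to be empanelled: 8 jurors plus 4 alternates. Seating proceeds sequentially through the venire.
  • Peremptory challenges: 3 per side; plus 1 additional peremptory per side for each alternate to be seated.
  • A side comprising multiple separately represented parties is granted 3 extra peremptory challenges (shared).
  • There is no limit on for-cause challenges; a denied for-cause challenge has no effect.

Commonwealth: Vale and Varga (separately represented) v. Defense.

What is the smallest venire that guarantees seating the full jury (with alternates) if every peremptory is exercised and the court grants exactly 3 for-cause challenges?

32

Seats to fill: 8 + 4 alternates = 12.
Peremptories — Commonwealth: 3 + 1×4 + 3 = 10; Defense: 3 + 1×4 = 7; total 17.
For-cause removals: 3.
Minimum venire: 12 + 17 + 3 = 32.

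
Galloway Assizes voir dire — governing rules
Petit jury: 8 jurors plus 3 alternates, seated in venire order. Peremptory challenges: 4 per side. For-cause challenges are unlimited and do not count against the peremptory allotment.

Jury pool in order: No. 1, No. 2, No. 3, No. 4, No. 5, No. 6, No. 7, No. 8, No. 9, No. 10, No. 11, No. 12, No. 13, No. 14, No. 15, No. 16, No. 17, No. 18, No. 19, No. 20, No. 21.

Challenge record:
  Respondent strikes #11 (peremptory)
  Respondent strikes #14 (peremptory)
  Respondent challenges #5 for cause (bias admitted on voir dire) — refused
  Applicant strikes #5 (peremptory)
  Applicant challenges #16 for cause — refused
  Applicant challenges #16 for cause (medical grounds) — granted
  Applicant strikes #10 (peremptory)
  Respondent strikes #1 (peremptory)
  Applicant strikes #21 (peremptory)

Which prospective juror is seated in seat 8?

12

Removed: #1, #5, #10, #11, #14, #16, #21.
Seating in order: seats 1–8 → #2, #3, #4, #6, #7, #8, #9, #12; alternates → #13, #15, #17.
So seat 8 is #12.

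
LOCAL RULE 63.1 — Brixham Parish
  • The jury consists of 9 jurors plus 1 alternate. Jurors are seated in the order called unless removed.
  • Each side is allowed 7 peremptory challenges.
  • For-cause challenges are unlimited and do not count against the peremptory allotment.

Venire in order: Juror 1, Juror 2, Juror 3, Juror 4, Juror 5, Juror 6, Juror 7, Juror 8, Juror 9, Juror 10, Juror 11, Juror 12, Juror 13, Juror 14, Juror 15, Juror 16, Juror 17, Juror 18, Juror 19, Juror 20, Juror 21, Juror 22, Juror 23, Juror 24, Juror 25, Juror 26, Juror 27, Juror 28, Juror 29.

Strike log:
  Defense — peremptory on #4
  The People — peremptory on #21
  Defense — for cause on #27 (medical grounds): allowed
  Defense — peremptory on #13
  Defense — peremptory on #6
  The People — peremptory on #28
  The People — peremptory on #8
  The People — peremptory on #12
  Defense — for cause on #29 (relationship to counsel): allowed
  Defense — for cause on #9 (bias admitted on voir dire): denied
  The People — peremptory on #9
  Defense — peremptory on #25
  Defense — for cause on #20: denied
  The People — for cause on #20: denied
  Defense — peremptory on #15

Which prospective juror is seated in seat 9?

Removed: #4, #6, #8, #9, #12, #13, #15, #21, #25, #27, #28, #29. (#20 stays — for-cause denied.)
Filling seats in venire order through position 9: #1, #2, #3, #5, #7, #10, #11, #14, #16.
So seat 9 is #16.

16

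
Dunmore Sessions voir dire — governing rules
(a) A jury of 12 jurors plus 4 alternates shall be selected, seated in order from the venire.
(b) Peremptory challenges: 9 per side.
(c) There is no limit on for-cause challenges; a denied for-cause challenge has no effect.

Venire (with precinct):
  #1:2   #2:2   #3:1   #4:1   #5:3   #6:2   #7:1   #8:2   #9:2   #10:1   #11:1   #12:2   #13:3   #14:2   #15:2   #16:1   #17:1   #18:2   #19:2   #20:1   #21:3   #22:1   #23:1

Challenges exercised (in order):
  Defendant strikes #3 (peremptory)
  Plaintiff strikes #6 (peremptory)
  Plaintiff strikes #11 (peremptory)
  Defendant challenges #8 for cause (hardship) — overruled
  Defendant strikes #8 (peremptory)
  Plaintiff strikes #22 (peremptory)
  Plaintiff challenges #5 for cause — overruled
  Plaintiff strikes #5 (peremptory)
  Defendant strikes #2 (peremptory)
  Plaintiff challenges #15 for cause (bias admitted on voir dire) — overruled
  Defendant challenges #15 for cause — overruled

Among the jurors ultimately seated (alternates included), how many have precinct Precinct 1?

Removed: #2, #3, #5, #6, #8, #11, #22.
Seated (16 incl. alternates): #1, #4, #7, #9, #10, #12, #13, #14, #15, #16, #17, #18, #19, #20, #21, #23.
Of those, in Precinct 1: #4, #7, #10, #16, #17, #20, #23 → 7.

7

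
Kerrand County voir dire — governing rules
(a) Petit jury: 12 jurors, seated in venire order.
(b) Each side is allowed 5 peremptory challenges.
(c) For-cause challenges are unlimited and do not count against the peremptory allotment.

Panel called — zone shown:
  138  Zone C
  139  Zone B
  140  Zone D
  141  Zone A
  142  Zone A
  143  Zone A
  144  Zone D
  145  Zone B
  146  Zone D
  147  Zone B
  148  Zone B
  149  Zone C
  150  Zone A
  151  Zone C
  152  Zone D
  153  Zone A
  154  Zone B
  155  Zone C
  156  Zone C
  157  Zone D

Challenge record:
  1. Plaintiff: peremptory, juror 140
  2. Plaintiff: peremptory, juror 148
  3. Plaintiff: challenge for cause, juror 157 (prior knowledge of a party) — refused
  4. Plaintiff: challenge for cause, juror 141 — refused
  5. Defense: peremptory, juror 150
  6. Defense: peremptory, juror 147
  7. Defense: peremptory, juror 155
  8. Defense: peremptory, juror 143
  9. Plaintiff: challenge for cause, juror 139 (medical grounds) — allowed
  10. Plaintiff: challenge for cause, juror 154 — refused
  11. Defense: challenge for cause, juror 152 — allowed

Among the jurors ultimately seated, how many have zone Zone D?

Removed: #139, #140, #143, #147, #148, #150, #152, #155.
Seated jurors 1–12: #138, #141, #142, #144, #145, #146, #149, #151, #153, #154, #156, #157.
Of those, in Zone D: #144, #146, #157 → 3.

3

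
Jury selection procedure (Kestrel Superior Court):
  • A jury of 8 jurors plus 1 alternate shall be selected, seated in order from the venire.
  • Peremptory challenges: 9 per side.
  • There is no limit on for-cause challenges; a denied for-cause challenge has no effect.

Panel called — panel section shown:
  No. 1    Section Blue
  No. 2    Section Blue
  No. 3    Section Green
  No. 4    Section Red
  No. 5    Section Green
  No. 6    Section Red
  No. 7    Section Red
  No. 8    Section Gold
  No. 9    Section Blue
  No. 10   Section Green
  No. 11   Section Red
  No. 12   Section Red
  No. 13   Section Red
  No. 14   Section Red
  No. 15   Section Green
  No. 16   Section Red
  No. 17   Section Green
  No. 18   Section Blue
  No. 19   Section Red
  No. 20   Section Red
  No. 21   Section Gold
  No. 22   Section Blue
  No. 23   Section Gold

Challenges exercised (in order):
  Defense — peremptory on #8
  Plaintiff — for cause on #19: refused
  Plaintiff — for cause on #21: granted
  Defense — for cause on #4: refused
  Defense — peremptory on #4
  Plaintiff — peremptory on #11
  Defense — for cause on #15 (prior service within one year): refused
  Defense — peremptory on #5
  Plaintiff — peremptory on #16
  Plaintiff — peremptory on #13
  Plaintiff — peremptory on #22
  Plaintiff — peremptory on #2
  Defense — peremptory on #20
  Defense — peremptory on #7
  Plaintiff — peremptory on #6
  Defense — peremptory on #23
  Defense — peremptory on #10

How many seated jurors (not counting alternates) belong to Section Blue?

3

Removed: #2, #4, #5, #6, #7, #8, #10, #11, #13, #16, #20, #21, #22, #23.
Seated jurors 1–8: #1, #3, #9, #12, #14, #15, #17, #18 (alternates #19 not counted).
Of those, in Section Blue: #1, #9, #18 → 3.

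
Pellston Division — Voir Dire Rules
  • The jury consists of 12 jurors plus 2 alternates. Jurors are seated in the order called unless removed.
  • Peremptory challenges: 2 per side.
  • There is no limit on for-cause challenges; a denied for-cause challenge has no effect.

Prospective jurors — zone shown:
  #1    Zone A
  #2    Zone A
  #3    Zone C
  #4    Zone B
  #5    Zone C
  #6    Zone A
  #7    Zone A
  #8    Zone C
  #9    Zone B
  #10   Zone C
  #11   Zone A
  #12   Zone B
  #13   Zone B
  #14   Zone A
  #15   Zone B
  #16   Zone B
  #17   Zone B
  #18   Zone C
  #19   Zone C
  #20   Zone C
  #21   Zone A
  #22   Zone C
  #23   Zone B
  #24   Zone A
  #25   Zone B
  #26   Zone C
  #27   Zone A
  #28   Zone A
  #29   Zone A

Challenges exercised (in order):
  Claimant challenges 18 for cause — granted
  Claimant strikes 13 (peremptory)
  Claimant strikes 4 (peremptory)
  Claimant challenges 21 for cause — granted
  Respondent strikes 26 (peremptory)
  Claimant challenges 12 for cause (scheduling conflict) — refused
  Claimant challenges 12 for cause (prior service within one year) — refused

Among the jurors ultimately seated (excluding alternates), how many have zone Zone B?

Removed: #4, #13, #18, #21, #26.
Seated jurors 1–12: #1, #2, #3, #5, #6, #7, #8, #9, #10, #11, #12, #14 (alternates #15, #16 not counted).
Of those, in Zone B: #9, #12 → 2.

2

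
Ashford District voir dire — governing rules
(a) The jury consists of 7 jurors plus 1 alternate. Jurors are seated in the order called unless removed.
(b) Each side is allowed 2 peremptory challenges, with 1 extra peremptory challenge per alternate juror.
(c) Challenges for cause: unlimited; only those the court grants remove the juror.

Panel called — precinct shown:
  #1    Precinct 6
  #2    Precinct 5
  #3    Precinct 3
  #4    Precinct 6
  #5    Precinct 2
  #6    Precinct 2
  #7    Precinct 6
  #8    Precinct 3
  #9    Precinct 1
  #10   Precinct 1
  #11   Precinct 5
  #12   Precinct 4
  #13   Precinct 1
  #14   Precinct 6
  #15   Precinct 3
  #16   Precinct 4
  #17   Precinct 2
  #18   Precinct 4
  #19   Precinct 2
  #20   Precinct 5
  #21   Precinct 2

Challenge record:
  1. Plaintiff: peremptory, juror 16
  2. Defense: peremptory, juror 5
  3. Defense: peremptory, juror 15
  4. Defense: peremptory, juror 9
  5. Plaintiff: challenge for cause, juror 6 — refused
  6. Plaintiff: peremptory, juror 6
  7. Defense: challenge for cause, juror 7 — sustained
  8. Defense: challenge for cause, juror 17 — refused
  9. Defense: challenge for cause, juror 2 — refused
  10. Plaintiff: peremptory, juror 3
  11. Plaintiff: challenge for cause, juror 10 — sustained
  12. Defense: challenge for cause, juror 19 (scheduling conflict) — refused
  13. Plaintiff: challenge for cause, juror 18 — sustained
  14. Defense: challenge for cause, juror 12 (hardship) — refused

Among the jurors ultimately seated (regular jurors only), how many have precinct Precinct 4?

Removed: #3, #5, #6, #7, #9, #10, #15, #16, #18.
Seated jurors 1–7: #1, #2, #4, #8, #11, #12, #13 (alternates #14 not counted).
Of those, in Precinct 4: #12 → 1.

1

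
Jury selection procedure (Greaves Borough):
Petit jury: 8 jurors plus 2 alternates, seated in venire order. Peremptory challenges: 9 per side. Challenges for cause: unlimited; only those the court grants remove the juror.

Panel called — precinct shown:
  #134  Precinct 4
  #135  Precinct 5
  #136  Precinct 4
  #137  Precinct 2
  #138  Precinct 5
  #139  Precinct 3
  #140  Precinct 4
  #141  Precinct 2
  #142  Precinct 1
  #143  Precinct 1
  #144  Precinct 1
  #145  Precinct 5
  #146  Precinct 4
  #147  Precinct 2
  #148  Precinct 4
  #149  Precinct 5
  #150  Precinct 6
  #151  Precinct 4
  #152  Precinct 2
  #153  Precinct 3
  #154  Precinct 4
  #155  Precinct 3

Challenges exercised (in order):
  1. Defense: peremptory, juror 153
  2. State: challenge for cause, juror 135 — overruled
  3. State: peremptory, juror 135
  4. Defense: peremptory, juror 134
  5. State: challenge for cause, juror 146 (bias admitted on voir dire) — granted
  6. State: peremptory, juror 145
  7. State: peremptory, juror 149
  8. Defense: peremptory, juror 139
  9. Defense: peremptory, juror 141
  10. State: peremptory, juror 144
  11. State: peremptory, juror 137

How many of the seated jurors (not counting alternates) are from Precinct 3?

0

Removed: #134, #135, #137, #139, #141, #144, #145, #146, #149, #153.
Seated jurors 1–8: #136, #138, #140, #142, #143, #147, #148, #150 (alternates #151, #152 not counted).
None of those are in Precinct 3 → 0.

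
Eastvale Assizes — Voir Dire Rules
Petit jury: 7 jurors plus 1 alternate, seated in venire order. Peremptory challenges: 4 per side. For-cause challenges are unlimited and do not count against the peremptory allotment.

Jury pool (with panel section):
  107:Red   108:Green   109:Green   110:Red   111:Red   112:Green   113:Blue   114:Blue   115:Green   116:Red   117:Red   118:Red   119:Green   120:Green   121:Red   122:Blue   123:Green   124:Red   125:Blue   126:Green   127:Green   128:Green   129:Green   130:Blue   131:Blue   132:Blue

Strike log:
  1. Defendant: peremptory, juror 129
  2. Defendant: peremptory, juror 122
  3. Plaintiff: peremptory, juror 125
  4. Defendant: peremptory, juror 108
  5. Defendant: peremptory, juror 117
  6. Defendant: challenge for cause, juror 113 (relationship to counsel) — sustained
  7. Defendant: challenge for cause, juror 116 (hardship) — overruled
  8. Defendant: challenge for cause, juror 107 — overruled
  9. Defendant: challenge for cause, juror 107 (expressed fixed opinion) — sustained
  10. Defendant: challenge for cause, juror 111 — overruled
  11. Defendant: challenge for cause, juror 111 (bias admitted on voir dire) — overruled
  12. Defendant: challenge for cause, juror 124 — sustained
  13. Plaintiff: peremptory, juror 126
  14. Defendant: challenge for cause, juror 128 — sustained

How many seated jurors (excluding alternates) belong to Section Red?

Removed: #107, #108, #113, #117, #122, #124, #125, #126, #128, #129.
Seated jurors 1–7: #109, #110, #111, #112, #114, #115, #116 (alternates #118 not counted).
Of those, in Section Red: #110, #111, #116 → 3.

3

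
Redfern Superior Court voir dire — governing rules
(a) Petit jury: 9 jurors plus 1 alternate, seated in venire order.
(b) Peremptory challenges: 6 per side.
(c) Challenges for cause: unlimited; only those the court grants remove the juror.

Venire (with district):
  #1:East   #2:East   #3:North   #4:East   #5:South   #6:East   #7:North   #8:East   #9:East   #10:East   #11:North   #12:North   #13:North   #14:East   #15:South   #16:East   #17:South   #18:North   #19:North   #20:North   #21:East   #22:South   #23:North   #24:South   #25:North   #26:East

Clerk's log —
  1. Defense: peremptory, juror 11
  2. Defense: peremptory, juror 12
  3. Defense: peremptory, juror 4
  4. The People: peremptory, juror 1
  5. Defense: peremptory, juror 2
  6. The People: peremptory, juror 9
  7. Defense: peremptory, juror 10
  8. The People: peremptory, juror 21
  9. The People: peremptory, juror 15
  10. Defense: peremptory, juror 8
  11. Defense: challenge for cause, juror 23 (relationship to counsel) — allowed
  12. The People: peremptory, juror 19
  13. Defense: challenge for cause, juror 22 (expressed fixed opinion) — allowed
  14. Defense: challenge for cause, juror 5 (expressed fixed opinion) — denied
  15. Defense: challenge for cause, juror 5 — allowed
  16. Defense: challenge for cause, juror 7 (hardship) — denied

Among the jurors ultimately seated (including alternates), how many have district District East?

Removed: #1, #2, #4, #5, #8, #9, #10, #11, #12, #15, #19, #21, #22, #23.
Seated (10 incl. alternates): #3, #6, #7, #13, #14, #16, #17, #18, #20, #24.
Of those, in District East: #6, #14, #16 → 3.

3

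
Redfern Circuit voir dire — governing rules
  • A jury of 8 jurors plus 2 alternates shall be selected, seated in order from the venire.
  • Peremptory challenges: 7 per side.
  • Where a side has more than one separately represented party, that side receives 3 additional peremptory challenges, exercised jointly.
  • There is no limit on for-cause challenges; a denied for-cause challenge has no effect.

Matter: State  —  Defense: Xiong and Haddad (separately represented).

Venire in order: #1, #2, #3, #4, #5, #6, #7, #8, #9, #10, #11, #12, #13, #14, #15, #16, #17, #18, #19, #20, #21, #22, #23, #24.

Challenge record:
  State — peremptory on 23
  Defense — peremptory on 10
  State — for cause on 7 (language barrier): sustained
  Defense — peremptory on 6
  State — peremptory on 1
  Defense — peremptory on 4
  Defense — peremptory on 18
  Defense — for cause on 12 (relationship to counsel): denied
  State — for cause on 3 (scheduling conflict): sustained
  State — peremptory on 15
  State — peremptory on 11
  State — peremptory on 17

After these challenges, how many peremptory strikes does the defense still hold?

Defense allotment: 7 base + 3 multi-party = 10.
Defense peremptories used: #10, #6, #4, #18 — 4 (the for-cause on #12 doesn't count).
Remaining: 10 − 4 = 6.

6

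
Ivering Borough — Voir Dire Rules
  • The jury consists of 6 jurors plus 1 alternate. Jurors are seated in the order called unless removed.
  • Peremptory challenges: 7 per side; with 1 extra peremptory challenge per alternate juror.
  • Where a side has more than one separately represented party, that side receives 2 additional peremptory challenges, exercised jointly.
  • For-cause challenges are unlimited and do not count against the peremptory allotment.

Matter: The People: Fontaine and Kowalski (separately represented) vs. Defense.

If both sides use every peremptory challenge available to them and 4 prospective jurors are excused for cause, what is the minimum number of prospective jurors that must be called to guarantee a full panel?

Seats to fill: 6 + 1 alternates = 7.
Peremptories — The People: 7 + 1×1 + 2 = 10; Defense: 7 + 1×1 = 8; total 18.
For-cause removals: 4.
Minimum venire: 7 + 18 + 4 = 29.

29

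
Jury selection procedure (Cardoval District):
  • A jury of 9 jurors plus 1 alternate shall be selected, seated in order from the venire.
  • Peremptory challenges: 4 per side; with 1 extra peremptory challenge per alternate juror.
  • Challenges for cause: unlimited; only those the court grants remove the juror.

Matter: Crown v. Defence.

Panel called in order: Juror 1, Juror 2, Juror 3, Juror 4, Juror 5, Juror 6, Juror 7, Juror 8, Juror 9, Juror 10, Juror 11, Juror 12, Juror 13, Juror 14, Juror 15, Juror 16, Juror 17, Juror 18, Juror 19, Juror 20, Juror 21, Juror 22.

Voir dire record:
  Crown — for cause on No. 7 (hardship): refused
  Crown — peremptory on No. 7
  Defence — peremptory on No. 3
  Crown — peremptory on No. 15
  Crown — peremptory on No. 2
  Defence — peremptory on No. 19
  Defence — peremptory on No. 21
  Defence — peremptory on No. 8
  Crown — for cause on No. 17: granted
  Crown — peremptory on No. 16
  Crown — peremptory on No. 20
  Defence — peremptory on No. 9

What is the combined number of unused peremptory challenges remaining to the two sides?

Crown allotment: 4 base + 1 × 1 alternate = 5. Defence allotment: 4 base + 1 × 1 alternate = 5.
Crown peremptories used: #7, #15, #2, #16, #20 — 5 (for-cause on #7, #17 don't count).
Defence peremptories used: #3, #19, #21, #8, #9 — 5.
Remaining: (5 − 5) + (5 − 5) = 0.

0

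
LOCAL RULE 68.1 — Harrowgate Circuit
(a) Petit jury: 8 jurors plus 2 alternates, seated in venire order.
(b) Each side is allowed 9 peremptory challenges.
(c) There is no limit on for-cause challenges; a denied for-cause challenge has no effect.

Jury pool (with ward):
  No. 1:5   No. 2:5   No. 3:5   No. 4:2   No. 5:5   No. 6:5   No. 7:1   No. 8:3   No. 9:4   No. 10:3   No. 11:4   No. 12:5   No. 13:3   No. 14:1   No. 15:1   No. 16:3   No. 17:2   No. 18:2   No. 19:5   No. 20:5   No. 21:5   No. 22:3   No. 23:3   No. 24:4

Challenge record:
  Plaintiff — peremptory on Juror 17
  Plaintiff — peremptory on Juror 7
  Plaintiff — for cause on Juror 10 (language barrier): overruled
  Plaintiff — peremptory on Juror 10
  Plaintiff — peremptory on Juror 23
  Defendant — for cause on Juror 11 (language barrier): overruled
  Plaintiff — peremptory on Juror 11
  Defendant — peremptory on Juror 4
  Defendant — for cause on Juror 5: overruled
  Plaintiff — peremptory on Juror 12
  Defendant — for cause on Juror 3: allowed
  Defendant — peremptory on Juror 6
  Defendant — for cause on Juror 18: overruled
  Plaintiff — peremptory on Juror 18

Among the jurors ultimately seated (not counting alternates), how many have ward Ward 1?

Removed: #3, #4, #6, #7, #10, #11, #12, #17, #18, #23.
Seated jurors 1–8: #1, #2, #5, #8, #9, #13, #14, #15 (alternates #16, #19 not counted).
Of those, in Ward 1: #14, #15 → 2.

2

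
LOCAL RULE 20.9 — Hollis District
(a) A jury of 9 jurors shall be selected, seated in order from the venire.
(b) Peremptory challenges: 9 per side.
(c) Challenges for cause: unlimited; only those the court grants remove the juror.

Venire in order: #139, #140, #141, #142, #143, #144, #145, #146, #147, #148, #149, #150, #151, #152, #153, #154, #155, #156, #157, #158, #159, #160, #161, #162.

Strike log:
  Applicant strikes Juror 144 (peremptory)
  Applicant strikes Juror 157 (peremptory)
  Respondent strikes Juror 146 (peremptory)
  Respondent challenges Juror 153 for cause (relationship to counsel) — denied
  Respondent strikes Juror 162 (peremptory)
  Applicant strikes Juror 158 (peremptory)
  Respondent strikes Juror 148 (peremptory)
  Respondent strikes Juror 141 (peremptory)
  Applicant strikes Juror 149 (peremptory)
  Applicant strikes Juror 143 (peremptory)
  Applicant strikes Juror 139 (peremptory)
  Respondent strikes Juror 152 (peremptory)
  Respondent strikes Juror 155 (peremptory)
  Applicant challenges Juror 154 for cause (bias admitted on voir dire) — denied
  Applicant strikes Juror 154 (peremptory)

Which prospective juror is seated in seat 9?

159

Removed: #139, #141, #143, #144, #146, #148, #149, #152, #154, #155, #157, #158, #162. (#153 stays — for-cause denied.)
Seating in order: seats 1–9 → #140, #142, #145, #147, #150, #151, #153, #156, #159.
So seat 9 is #159.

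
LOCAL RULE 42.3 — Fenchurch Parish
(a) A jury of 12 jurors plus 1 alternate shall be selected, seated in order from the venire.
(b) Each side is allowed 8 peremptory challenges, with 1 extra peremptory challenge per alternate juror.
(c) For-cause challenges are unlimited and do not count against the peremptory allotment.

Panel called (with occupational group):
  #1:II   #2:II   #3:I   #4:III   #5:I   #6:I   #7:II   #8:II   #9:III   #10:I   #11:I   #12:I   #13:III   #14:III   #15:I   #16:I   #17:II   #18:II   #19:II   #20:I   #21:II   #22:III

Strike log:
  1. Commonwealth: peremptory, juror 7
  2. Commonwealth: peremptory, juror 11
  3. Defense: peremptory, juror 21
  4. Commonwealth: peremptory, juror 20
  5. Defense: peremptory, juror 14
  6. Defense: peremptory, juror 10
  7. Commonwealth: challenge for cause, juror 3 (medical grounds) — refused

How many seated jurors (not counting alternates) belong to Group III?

Removed: #7, #10, #11, #14, #20, #21.
Seated jurors 1–12: #1, #2, #3, #4, #5, #6, #8, #9, #12, #13, #15, #16 (alternates #17 not counted).
Of those, in Group III: #4, #9, #13 → 3.

3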